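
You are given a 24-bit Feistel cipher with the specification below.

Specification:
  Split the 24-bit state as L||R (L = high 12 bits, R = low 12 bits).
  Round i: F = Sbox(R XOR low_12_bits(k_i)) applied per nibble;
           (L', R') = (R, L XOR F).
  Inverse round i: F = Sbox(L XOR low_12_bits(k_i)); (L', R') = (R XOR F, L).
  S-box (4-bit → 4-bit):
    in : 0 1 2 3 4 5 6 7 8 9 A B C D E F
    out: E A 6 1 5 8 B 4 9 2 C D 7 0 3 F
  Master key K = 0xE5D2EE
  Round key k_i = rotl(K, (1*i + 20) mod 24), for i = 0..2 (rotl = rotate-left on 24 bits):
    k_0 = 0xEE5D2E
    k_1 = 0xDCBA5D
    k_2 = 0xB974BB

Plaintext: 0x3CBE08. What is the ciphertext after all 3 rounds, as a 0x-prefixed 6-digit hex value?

0x7F83F1

s_0 = plaintext = 0x3CBE08
s_1 = Round(s_0, k_0) = 0xE082A0
s_2 = Round(s_1, k_1) = 0x2A07F8
s_3 = Round(s_2, k_2) = 0x7F83F1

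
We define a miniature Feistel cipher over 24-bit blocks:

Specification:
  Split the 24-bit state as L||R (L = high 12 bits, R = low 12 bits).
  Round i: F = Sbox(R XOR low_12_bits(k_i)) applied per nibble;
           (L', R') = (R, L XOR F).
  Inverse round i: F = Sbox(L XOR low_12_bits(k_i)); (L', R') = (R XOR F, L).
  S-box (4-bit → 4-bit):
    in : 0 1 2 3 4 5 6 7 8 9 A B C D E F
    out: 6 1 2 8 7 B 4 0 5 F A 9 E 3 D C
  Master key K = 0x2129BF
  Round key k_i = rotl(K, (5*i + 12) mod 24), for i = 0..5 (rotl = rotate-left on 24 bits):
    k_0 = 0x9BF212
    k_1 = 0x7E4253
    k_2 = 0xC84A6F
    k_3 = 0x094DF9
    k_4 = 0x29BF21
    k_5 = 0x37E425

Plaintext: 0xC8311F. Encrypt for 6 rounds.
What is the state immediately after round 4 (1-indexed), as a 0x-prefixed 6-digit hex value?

s_0 = plaintext = 0xC8311F
s_1 = Round(s_0, k_0) = 0x11F4E0
s_2 = Round(s_1, k_1) = 0x4E0587
s_3 = Round(s_2, k_2) = 0x587835
s_4 = Round(s_3, k_3) = 0x835E69
s_5 = Round(s_4, k_4) = 0xE69940
s_6 = Round(s_5, k_5) = 0x940D22

0x835E69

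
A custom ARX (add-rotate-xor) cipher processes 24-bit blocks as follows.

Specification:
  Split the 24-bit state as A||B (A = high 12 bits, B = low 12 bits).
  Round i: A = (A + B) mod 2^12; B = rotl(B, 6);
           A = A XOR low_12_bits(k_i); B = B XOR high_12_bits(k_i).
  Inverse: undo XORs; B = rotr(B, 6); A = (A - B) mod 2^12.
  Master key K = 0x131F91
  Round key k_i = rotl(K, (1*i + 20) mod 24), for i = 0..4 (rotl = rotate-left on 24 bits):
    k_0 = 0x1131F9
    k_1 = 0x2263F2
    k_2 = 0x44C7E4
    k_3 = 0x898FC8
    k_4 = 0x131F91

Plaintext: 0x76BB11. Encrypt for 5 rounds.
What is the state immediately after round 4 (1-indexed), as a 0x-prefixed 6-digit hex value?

0x80067A

s_0 = plaintext = 0x76BB11
s_1 = Round(s_0, k_0) = 0x38557F
s_2 = Round(s_1, k_1) = 0xAF6DF3
s_3 = Round(s_2, k_2) = 0xF0D8BB
s_4 = Round(s_3, k_3) = 0x80067A
s_5 = Round(s_4, k_4) = 0x1EBFA8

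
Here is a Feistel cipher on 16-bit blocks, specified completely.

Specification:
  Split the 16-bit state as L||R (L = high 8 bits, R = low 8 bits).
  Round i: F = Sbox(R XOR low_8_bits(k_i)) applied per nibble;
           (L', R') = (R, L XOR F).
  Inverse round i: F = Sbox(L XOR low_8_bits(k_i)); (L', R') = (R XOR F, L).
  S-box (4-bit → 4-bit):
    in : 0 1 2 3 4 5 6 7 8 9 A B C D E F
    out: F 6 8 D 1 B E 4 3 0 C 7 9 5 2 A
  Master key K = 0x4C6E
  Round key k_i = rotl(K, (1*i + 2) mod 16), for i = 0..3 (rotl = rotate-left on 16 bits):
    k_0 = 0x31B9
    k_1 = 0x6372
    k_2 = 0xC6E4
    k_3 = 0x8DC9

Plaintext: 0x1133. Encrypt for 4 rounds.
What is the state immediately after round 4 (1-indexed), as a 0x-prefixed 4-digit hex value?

s_0 = plaintext = 0x1133
s_1 = Round(s_0, k_0) = 0x332D
s_2 = Round(s_1, k_1) = 0x2D89
s_3 = Round(s_2, k_2) = 0x89C8
s_4 = Round(s_3, k_3) = 0xC87F

0xC87F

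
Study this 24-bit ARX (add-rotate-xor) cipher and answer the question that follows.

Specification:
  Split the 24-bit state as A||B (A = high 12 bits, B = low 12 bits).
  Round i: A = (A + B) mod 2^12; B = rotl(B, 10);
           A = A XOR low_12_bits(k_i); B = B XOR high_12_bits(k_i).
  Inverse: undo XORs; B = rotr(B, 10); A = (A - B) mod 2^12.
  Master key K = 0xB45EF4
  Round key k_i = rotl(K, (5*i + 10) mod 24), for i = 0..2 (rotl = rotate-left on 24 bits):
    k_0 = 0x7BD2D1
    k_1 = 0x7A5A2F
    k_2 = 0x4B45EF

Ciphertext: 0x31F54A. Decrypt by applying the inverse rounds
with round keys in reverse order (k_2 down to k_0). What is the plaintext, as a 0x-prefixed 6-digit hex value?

0x68DB25

s_0 = ciphertext = 0x31F54A
s_1 = InvRound(s_0, k_2) = 0xEF87F8
s_2 = InvRound(s_1, k_1) = 0x363174
s_3 = InvRound(s_2, k_0) = 0x68DB25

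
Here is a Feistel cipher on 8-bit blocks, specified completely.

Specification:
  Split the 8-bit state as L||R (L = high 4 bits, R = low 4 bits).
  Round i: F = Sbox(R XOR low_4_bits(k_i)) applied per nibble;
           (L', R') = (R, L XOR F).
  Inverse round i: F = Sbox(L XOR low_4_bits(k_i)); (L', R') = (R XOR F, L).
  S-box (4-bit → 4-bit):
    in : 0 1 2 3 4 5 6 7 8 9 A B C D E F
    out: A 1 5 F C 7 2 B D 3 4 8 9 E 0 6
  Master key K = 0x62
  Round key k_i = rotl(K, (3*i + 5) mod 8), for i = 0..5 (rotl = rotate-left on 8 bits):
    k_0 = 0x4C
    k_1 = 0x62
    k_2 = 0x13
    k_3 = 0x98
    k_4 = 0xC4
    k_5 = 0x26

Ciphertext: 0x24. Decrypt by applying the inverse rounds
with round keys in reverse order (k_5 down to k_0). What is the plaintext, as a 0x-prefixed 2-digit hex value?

0xE0

s_0 = ciphertext = 0x24
s_1 = InvRound(s_0, k_5) = 0x82
s_2 = InvRound(s_1, k_4) = 0xB8
s_3 = InvRound(s_2, k_3) = 0x7B
s_4 = InvRound(s_3, k_2) = 0x77
s_5 = InvRound(s_4, k_1) = 0x07
s_6 = InvRound(s_5, k_0) = 0xE0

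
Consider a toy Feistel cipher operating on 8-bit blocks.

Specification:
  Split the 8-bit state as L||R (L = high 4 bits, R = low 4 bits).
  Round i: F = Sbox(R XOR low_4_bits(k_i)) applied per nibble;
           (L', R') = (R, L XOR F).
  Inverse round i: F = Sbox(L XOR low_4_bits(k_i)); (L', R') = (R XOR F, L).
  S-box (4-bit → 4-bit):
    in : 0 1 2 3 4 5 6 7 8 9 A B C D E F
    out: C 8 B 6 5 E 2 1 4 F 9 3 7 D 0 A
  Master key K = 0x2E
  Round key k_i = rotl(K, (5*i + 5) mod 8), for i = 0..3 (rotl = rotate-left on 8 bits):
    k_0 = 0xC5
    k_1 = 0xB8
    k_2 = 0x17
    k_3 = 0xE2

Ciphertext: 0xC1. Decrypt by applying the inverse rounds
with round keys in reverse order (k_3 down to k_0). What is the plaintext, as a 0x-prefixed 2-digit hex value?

s_0 = ciphertext = 0xC1
s_1 = InvRound(s_0, k_3) = 0x1C
s_2 = InvRound(s_1, k_2) = 0xE1
s_3 = InvRound(s_2, k_1) = 0x3E
s_4 = InvRound(s_3, k_0) = 0xC3

0xC3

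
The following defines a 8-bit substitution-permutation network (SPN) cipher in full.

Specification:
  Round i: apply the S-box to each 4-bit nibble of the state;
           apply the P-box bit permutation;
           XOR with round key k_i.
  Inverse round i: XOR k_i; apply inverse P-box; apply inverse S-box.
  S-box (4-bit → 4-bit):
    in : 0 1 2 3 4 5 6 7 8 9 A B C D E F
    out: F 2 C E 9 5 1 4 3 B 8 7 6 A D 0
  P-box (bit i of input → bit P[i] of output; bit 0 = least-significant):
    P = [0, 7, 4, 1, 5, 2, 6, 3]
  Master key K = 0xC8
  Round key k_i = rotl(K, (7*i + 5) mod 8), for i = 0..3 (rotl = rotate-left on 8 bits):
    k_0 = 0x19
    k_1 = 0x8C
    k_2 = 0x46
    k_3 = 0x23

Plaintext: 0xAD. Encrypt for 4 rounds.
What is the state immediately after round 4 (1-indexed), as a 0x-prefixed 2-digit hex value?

s_0 = plaintext = 0xAD
s_1 = Round(s_0, k_0) = 0x93
s_2 = Round(s_1, k_1) = 0x32
s_3 = Round(s_2, k_2) = 0x18
s_4 = Round(s_3, k_3) = 0xA6

0xA6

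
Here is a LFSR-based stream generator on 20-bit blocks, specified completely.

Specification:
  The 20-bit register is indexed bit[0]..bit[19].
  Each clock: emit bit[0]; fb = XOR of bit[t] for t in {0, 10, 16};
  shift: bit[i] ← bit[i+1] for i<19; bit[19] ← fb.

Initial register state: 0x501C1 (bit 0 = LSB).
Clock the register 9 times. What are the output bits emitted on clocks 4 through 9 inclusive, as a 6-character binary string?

000111

reg_0 = 0x501C1
clock 1: out=1, reg = 0x280E0
clock 2: out=0, reg = 0x14070
clock 3: out=0, reg = 0x8A038
clock 4: out=0, reg = 0x4501C
clock 5: out=0, reg = 0x2280E
clock 6: out=0, reg = 0x11407
clock 7: out=1, reg = 0x88A03
clock 8: out=1, reg = 0xC4501
clock 9: out=1, reg = 0x62280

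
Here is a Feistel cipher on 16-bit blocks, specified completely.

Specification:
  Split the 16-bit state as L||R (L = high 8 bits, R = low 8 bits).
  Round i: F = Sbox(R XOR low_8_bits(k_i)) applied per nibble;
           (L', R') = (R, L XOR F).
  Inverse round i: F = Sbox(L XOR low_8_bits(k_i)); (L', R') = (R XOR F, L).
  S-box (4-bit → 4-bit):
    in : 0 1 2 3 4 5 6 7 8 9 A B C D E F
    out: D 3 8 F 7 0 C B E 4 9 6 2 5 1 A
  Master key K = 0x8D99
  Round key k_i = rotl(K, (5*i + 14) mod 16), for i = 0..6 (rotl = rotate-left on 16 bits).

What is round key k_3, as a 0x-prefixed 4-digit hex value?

K = 0x8D99
k_0 = rotl(K, (5*0+14) mod 16) = rotl(K, 14) = 0x6366
k_1 = rotl(K, (5*1+14) mod 16) = rotl(K, 3) = 0x6CCC
k_2 = rotl(K, (5*2+14) mod 16) = rotl(K, 8) = 0x998D
k_3 = rotl(K, (5*3+14) mod 16) = rotl(K, 13) = 0x31B3

0x31B3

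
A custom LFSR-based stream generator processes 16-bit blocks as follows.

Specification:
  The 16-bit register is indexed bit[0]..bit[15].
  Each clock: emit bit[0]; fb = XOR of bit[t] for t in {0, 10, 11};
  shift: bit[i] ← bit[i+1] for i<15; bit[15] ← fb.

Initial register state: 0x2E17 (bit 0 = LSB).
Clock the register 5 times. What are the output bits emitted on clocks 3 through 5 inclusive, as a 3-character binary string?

101

reg_0 = 0x2E17
clock 1: out=1, reg = 0x970B
clock 2: out=1, reg = 0x4B85
clock 3: out=1, reg = 0x25C2
clock 4: out=0, reg = 0x92E1
clock 5: out=1, reg = 0xC970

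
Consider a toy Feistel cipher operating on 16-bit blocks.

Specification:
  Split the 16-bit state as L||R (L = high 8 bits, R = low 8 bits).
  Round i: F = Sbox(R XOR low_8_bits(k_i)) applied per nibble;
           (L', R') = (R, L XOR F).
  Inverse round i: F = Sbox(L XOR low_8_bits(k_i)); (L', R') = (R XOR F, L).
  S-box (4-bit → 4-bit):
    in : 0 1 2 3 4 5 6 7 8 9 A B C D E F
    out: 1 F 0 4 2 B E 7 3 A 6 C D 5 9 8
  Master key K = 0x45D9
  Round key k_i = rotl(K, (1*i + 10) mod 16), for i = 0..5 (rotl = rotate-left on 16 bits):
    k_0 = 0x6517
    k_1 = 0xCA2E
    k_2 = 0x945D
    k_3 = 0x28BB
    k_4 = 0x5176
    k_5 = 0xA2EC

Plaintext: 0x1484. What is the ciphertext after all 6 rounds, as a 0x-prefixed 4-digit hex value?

s_0 = plaintext = 0x1484
s_1 = Round(s_0, k_0) = 0x84B0
s_2 = Round(s_1, k_1) = 0xB02D
s_3 = Round(s_2, k_2) = 0x2DC1
s_4 = Round(s_3, k_3) = 0xC15B
s_5 = Round(s_4, k_4) = 0x5BC4
s_6 = Round(s_5, k_5) = 0xC458

0xC458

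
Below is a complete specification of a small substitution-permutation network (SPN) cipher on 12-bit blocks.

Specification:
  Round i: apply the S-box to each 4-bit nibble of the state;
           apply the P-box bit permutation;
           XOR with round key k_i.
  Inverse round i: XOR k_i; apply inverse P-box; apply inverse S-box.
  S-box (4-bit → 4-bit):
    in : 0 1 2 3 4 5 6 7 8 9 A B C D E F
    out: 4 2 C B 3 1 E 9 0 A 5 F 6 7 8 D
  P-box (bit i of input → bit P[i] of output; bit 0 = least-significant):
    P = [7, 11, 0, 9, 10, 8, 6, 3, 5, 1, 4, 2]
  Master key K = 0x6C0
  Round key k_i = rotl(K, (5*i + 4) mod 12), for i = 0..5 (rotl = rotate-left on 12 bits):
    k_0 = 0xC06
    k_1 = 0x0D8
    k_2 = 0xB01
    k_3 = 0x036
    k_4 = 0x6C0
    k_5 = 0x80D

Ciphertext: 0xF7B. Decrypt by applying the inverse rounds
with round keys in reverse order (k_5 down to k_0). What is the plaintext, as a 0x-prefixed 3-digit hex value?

0xD05

s_0 = ciphertext = 0xF7B
s_1 = InvRound(s_0, k_5) = 0xBDE
s_2 = InvRound(s_1, k_4) = 0x631
s_3 = InvRound(s_2, k_3) = 0x952
s_4 = InvRound(s_3, k_2) = 0xC02
s_5 = InvRound(s_4, k_1) = 0xCF4
s_6 = InvRound(s_5, k_0) = 0xD05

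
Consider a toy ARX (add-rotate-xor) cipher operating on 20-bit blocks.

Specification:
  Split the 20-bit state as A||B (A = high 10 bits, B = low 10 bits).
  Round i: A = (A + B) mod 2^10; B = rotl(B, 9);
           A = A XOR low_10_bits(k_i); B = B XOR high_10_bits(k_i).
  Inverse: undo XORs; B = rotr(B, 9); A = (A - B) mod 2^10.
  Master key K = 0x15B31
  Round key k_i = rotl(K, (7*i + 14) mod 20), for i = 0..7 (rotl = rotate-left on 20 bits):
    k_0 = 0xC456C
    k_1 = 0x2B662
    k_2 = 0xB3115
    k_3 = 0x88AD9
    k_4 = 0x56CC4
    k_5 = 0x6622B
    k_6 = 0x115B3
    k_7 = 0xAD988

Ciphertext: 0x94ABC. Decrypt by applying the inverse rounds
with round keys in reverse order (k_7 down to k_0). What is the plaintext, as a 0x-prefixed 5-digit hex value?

0x83523

s_0 = ciphertext = 0x94ABC
s_1 = InvRound(s_0, k_7) = 0xF1814
s_2 = InvRound(s_1, k_6) = 0x74CA2
s_3 = InvRound(s_2, k_5) = 0x61274
s_4 = InvRound(s_3, k_4) = 0xB865F
s_5 = InvRound(s_4, k_3) = 0xCF8FA
s_6 = InvRound(s_5, k_2) = 0x6F86D
s_7 = InvRound(s_6, k_1) = 0x97180
s_8 = InvRound(s_7, k_0) = 0x83523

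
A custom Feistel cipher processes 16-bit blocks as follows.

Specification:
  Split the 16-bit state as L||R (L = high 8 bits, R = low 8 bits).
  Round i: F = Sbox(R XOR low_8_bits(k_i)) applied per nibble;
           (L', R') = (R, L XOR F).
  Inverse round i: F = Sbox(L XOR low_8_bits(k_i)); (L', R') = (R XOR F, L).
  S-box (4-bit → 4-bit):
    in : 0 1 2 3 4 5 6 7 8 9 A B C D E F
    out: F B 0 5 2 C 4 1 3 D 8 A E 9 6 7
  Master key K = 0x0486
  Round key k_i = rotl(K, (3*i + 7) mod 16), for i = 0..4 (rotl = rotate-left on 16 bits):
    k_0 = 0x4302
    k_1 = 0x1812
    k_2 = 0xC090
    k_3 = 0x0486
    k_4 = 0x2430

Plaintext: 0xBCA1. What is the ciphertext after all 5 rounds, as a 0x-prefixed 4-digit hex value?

s_0 = plaintext = 0xBCA1
s_1 = Round(s_0, k_0) = 0xA139
s_2 = Round(s_1, k_1) = 0x39AB
s_3 = Round(s_2, k_2) = 0xAB63
s_4 = Round(s_3, k_3) = 0x63C7
s_5 = Round(s_4, k_4) = 0xC712

0xC712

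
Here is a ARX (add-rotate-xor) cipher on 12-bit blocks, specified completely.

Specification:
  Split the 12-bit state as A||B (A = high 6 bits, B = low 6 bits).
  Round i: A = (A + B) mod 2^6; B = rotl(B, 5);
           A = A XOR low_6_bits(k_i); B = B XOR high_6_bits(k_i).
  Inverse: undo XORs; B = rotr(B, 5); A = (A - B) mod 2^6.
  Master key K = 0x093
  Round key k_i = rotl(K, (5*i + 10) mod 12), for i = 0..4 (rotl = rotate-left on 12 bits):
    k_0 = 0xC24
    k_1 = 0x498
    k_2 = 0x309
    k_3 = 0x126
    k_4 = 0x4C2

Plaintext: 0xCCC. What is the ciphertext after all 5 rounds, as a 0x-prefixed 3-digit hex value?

0xDDB

s_0 = plaintext = 0xCCC
s_1 = Round(s_0, k_0) = 0x6F6
s_2 = Round(s_1, k_1) = 0x249
s_3 = Round(s_2, k_2) = 0x6E8
s_4 = Round(s_3, k_3) = 0x950
s_5 = Round(s_4, k_4) = 0xDDB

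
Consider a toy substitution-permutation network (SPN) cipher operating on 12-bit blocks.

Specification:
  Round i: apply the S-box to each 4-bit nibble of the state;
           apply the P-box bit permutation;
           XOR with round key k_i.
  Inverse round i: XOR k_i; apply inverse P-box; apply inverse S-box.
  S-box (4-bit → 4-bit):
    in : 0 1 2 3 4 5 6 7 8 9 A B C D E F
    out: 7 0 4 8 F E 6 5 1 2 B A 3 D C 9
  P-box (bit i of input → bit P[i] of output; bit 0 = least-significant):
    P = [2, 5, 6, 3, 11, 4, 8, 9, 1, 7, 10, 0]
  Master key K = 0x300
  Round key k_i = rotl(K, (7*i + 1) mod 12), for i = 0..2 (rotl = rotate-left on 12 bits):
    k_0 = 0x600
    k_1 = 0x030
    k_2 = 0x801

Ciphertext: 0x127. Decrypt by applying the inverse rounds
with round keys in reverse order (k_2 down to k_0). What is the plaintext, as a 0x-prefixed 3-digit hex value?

s_0 = ciphertext = 0x127
s_1 = InvRound(s_0, k_2) = 0x87C
s_2 = InvRound(s_1, k_1) = 0x18D
s_3 = InvRound(s_2, k_0) = 0x5EF

0x5EF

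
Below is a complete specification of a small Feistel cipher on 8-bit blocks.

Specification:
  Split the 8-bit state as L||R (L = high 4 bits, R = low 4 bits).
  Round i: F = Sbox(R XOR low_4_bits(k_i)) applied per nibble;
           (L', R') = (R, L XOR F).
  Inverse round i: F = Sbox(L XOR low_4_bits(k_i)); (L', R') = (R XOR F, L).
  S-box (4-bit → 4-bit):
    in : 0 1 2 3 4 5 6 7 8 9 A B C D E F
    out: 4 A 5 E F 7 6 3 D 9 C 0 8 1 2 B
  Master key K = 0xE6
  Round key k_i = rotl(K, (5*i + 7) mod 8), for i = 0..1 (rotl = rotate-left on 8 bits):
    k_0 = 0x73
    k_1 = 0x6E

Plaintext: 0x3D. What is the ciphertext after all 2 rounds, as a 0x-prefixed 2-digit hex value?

0x16

s_0 = plaintext = 0x3D
s_1 = Round(s_0, k_0) = 0xD1
s_2 = Round(s_1, k_1) = 0x16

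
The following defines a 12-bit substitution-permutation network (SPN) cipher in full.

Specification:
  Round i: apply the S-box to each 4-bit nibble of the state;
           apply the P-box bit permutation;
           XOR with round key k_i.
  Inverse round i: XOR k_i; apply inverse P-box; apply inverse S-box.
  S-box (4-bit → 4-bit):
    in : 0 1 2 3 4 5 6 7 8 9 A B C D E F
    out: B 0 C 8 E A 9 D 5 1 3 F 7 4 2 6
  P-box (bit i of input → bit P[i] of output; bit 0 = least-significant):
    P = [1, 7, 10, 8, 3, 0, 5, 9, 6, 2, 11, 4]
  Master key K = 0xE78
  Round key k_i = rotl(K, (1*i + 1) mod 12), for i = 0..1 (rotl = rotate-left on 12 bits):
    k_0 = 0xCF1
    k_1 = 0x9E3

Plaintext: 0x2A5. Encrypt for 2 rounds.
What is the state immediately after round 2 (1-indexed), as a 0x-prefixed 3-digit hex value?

s_0 = plaintext = 0x2A5
s_1 = Round(s_0, k_0) = 0x568
s_2 = Round(s_1, k_1) = 0xFFD

0xFFD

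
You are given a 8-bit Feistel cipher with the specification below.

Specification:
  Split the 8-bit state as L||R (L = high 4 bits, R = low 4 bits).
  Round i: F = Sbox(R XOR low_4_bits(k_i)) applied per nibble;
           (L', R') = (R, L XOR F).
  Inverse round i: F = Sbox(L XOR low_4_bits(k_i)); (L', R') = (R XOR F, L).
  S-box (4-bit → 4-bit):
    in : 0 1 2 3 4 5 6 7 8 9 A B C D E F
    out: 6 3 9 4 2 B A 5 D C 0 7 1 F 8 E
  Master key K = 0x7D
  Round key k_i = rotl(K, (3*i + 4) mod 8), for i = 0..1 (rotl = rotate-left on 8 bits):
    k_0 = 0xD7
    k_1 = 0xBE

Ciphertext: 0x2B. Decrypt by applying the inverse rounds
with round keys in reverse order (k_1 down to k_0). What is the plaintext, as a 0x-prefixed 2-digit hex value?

s_0 = ciphertext = 0x2B
s_1 = InvRound(s_0, k_1) = 0xA2
s_2 = InvRound(s_1, k_0) = 0xDA

0xDA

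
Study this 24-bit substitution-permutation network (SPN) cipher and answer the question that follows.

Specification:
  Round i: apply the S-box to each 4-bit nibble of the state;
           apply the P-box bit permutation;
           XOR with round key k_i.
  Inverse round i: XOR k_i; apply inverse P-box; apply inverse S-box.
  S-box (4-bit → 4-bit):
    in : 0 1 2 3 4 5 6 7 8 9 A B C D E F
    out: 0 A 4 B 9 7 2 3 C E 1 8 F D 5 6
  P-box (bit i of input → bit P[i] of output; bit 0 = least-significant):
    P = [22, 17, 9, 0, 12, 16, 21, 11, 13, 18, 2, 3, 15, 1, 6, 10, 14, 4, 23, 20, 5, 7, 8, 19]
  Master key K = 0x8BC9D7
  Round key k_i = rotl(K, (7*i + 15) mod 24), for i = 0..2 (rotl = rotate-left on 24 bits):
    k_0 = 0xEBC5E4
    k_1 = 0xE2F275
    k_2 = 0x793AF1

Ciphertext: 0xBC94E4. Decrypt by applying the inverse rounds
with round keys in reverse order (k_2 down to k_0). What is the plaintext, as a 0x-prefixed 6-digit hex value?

0x311B52

s_0 = ciphertext = 0xBC94E4
s_1 = InvRound(s_0, k_2) = 0x0F451D
s_2 = InvRound(s_1, k_1) = 0xD2D35E
s_3 = InvRound(s_2, k_0) = 0x311B52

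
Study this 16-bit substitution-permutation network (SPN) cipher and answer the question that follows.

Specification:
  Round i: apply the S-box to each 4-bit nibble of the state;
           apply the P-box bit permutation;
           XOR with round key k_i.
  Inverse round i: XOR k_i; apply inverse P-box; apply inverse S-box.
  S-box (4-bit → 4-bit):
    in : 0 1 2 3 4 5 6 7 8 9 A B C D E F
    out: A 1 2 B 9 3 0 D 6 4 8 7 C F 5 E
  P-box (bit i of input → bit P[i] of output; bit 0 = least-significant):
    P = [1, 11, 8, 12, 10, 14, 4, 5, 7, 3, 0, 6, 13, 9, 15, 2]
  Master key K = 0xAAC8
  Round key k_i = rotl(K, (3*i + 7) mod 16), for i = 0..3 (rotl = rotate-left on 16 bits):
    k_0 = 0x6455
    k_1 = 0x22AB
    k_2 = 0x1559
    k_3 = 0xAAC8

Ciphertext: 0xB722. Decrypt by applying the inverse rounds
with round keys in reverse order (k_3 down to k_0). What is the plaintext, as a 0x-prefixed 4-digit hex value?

0xAB7B

s_0 = ciphertext = 0xB722
s_1 = InvRound(s_0, k_3) = 0x634D
s_2 = InvRound(s_1, k_2) = 0x36BA
s_3 = InvRound(s_2, k_1) = 0x69EA
s_4 = InvRound(s_3, k_0) = 0xAB7B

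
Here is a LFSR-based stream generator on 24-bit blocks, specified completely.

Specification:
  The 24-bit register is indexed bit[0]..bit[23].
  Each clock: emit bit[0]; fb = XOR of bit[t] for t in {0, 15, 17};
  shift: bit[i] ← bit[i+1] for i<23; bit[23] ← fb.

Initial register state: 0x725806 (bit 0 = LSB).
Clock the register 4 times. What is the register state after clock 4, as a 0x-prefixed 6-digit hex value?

reg_0 = 0x725806
clock 1: out=0, reg = 0xB92C03
clock 2: out=1, reg = 0xDC9601
clock 3: out=1, reg = 0x6E4B00
clock 4: out=0, reg = 0xB72580

0xB72580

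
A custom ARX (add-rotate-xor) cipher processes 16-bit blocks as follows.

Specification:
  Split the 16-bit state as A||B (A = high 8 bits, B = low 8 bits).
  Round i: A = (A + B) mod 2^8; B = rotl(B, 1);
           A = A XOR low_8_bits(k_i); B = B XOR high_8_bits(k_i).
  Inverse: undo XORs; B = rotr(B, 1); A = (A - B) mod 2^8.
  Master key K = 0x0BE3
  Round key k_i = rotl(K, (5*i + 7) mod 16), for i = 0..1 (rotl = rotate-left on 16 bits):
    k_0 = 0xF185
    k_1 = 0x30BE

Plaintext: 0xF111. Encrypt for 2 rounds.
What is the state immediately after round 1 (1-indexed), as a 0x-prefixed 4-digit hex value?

s_0 = plaintext = 0xF111
s_1 = Round(s_0, k_0) = 0x87D3
s_2 = Round(s_1, k_1) = 0xE497

0x87D3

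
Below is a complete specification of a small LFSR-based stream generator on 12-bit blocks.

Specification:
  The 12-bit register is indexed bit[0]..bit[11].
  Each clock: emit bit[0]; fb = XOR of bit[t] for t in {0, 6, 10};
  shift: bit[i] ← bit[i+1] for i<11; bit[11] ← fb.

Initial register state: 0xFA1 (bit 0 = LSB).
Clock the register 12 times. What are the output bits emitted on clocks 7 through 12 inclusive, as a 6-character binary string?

reg_0 = 0xFA1
clock 1: out=1, reg = 0x7D0
clock 2: out=0, reg = 0x3E8
clock 3: out=0, reg = 0x9F4
clock 4: out=0, reg = 0xCFA
clock 5: out=0, reg = 0x67D
clock 6: out=1, reg = 0xB3E
clock 7: out=0, reg = 0x59F
clock 8: out=1, reg = 0x2CF
clock 9: out=1, reg = 0x167
clock 10: out=1, reg = 0x0B3
clock 11: out=1, reg = 0x859
clock 12: out=1, reg = 0x42C

011111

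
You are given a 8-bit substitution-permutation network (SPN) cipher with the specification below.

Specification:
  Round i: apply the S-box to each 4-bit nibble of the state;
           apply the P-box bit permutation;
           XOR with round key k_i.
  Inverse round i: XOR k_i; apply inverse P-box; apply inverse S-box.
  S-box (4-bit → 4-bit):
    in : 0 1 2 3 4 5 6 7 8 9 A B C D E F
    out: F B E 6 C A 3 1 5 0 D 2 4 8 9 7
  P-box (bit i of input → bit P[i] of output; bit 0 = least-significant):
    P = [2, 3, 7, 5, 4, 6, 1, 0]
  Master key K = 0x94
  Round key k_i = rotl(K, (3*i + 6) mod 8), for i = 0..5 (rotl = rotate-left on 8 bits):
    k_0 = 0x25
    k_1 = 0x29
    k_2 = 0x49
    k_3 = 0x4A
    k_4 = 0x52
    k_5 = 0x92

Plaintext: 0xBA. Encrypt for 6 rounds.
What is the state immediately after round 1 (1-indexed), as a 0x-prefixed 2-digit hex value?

0xC1

s_0 = plaintext = 0xBA
s_1 = Round(s_0, k_0) = 0xC1
s_2 = Round(s_1, k_1) = 0x07
s_3 = Round(s_2, k_2) = 0x1E
s_4 = Round(s_3, k_3) = 0x3F
s_5 = Round(s_4, k_4) = 0x9C
s_6 = Round(s_5, k_5) = 0x12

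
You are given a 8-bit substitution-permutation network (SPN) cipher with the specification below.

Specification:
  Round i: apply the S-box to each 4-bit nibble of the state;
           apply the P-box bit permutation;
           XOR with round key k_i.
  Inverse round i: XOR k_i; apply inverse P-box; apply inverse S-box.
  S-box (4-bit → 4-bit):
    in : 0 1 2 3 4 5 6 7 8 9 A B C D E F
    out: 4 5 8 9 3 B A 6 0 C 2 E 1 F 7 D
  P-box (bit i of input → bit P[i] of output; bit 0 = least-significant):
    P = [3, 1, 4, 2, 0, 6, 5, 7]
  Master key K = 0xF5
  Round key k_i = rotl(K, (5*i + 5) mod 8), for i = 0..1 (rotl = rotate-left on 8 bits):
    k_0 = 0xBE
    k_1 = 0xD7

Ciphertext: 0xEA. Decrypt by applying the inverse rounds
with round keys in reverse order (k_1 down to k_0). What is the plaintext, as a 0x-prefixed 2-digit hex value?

s_0 = ciphertext = 0xEA
s_1 = InvRound(s_0, k_1) = 0x1F
s_2 = InvRound(s_1, k_0) = 0xF8

0xF8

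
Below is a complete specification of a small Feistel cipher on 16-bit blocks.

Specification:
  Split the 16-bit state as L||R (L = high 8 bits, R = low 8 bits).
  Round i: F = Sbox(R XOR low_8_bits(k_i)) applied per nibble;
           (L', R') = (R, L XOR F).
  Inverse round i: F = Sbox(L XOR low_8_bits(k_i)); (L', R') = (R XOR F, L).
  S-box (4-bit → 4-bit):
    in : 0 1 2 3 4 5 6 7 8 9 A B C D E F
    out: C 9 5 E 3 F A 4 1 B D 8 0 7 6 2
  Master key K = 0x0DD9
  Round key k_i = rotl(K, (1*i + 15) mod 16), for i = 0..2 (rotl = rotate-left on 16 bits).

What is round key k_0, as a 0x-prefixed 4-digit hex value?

K = 0x0DD9
k_0 = rotl(K, (1*0+15) mod 16) = rotl(K, 15) = 0x86EC

0x86EC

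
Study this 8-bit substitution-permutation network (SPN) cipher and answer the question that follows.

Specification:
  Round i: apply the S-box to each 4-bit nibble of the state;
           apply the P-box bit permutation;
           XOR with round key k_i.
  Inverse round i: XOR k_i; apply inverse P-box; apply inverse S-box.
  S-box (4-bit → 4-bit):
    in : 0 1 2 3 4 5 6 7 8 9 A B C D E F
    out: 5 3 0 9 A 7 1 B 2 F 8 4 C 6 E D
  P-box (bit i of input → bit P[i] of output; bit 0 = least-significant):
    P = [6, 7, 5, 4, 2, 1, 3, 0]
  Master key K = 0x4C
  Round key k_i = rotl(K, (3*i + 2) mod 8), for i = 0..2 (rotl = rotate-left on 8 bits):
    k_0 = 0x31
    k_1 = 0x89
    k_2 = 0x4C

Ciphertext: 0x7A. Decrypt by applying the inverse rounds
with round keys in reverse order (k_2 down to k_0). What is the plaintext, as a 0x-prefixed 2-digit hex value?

s_0 = ciphertext = 0x7A
s_1 = InvRound(s_0, k_2) = 0x1C
s_2 = InvRound(s_1, k_1) = 0x34
s_3 = InvRound(s_2, k_0) = 0x32

0x32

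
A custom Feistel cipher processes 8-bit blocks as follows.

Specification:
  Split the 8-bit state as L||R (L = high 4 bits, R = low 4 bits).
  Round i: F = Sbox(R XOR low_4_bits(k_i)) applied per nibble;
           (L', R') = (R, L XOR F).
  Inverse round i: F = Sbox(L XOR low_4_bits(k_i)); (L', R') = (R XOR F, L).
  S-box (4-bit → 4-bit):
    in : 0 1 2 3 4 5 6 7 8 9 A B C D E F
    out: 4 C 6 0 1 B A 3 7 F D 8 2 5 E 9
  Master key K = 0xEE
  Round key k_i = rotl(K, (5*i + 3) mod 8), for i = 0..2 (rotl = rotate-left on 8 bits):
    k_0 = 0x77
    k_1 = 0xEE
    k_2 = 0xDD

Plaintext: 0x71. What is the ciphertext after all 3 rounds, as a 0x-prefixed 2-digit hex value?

s_0 = plaintext = 0x71
s_1 = Round(s_0, k_0) = 0x1D
s_2 = Round(s_1, k_1) = 0xD1
s_3 = Round(s_2, k_2) = 0x1F

0x1F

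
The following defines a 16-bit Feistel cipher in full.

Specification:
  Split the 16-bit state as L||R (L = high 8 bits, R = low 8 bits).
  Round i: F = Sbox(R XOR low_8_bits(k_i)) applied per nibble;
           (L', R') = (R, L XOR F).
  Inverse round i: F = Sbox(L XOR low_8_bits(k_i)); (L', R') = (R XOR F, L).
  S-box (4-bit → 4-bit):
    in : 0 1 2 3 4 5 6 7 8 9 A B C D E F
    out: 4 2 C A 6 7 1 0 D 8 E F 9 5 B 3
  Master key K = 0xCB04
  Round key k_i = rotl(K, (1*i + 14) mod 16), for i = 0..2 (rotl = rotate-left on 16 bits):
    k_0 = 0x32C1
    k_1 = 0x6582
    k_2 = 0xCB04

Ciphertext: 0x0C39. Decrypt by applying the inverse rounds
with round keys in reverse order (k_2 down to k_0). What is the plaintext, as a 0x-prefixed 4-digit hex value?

0x4D3D

s_0 = ciphertext = 0x0C39
s_1 = InvRound(s_0, k_2) = 0x740C
s_2 = InvRound(s_1, k_1) = 0x3D74
s_3 = InvRound(s_2, k_0) = 0x4D3D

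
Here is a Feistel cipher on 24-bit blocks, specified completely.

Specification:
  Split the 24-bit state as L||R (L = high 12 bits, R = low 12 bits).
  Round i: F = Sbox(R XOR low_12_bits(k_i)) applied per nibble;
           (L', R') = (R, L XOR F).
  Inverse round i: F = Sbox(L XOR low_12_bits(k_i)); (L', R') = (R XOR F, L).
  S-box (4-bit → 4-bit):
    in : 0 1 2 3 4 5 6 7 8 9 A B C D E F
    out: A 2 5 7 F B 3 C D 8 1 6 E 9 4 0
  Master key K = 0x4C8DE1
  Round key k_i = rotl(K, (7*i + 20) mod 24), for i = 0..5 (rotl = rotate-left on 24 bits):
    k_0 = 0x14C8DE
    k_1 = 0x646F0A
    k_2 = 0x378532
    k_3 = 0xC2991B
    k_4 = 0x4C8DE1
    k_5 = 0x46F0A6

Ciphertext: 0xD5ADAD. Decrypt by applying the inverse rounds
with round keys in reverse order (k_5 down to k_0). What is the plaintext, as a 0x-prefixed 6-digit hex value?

s_0 = ciphertext = 0xD5ADAD
s_1 = InvRound(s_0, k_5) = 0x4A3D5A
s_2 = InvRound(s_1, k_4) = 0x5AF4A3
s_3 = InvRound(s_2, k_3) = 0xACC5AF
s_4 = InvRound(s_3, k_2) = 0x5ABACC
s_5 = InvRound(s_4, k_1) = 0xBDE5AB
s_6 = InvRound(s_5, k_0) = 0x201BDE

0x201BDE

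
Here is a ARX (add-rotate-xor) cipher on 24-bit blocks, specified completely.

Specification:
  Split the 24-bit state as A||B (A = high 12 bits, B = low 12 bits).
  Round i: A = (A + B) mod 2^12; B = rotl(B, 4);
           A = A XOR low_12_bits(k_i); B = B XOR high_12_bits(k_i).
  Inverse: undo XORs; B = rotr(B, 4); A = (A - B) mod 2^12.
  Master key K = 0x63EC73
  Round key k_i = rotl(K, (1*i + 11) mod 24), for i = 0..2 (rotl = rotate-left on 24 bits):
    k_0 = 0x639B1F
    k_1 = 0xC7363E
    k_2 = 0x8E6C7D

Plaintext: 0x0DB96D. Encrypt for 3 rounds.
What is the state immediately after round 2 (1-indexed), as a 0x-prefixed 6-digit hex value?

0x409273

s_0 = plaintext = 0x0DB96D
s_1 = Round(s_0, k_0) = 0x1570E0
s_2 = Round(s_1, k_1) = 0x409273
s_3 = Round(s_2, k_2) = 0xA01FD4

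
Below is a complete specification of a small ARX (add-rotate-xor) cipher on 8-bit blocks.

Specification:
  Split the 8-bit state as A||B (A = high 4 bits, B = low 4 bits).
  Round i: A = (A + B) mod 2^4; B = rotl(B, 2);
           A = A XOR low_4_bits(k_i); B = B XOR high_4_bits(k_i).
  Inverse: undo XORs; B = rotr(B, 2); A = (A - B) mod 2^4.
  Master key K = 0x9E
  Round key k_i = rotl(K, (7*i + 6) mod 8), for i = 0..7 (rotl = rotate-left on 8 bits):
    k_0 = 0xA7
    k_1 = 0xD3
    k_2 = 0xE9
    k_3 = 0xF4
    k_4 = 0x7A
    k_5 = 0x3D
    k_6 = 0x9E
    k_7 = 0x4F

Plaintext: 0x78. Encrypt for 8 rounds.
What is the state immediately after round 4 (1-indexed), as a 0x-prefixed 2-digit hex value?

s_0 = plaintext = 0x78
s_1 = Round(s_0, k_0) = 0x88
s_2 = Round(s_1, k_1) = 0x3F
s_3 = Round(s_2, k_2) = 0xB1
s_4 = Round(s_3, k_3) = 0x8B
s_5 = Round(s_4, k_4) = 0x99
s_6 = Round(s_5, k_5) = 0xF5
s_7 = Round(s_6, k_6) = 0xAC
s_8 = Round(s_7, k_7) = 0x97

0x8B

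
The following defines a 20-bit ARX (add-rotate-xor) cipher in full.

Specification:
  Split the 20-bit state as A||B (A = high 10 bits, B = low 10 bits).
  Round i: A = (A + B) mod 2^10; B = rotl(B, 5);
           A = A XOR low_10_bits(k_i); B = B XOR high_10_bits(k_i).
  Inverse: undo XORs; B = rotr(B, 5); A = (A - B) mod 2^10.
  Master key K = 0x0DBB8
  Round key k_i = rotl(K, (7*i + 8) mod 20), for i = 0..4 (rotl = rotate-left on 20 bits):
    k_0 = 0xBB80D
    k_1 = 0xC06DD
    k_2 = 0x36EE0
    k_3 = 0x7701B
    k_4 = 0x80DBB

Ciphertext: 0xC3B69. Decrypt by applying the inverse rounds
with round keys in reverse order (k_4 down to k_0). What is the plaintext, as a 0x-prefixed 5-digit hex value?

s_0 = ciphertext = 0xC3B69
s_1 = InvRound(s_0, k_4) = 0x5A94B
s_2 = InvRound(s_1, k_3) = 0xA36E4
s_3 = InvRound(s_2, k_2) = 0x1F3F1
s_4 = InvRound(s_3, k_1) = 0x26A07
s_5 = InvRound(s_4, k_0) = 0xDC127

0xDC127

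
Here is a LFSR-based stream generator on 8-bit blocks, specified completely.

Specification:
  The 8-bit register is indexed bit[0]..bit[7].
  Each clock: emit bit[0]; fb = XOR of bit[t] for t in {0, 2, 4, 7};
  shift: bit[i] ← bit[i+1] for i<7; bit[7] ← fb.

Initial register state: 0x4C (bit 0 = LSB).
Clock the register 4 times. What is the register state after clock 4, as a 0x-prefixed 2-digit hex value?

0x94

reg_0 = 0x4C
clock 1: out=0, reg = 0xA6
clock 2: out=0, reg = 0x53
clock 3: out=1, reg = 0x29
clock 4: out=1, reg = 0x94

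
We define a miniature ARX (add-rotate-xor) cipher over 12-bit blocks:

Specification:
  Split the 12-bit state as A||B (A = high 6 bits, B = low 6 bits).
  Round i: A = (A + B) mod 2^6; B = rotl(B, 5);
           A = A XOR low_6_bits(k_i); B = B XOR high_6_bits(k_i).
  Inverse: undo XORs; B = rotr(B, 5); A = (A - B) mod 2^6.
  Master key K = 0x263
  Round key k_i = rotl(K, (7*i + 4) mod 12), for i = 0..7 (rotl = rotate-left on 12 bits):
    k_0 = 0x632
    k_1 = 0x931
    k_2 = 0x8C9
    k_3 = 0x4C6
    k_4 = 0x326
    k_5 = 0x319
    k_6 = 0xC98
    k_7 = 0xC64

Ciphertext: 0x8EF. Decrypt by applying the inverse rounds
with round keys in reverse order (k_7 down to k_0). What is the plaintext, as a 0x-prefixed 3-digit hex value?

0xE1C

s_0 = ciphertext = 0x8EF
s_1 = InvRound(s_0, k_7) = 0x2FC
s_2 = InvRound(s_1, k_6) = 0xDDC
s_3 = InvRound(s_2, k_5) = 0x3A0
s_4 = InvRound(s_3, k_4) = 0x3D9
s_5 = InvRound(s_4, k_3) = 0xD54
s_6 = InvRound(s_5, k_2) = 0x36F
s_7 = InvRound(s_6, k_1) = 0x996
s_8 = InvRound(s_7, k_0) = 0xE1C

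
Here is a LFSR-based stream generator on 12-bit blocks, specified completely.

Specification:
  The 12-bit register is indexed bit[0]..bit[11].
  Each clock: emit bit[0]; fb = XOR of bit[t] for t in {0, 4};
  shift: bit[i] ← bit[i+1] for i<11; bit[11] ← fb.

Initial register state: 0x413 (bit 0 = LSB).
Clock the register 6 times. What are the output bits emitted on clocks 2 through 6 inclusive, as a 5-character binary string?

10010

reg_0 = 0x413
clock 1: out=1, reg = 0x209
clock 2: out=1, reg = 0x904
clock 3: out=0, reg = 0x482
clock 4: out=0, reg = 0x241
clock 5: out=1, reg = 0x920
clock 6: out=0, reg = 0x490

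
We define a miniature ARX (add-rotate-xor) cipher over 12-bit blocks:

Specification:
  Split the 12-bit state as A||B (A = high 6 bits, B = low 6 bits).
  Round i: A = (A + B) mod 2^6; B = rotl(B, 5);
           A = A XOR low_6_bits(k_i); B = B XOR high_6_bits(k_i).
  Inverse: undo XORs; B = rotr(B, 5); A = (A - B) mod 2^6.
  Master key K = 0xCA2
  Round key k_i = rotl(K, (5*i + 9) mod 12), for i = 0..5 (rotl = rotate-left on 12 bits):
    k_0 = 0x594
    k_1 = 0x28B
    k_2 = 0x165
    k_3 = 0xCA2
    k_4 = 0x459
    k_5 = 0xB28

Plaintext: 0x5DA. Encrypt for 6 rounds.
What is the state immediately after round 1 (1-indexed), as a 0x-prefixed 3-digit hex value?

0x95B

s_0 = plaintext = 0x5DA
s_1 = Round(s_0, k_0) = 0x95B
s_2 = Round(s_1, k_1) = 0x2E7
s_3 = Round(s_2, k_2) = 0x5F6
s_4 = Round(s_3, k_3) = 0xBE9
s_5 = Round(s_4, k_4) = 0x065
s_6 = Round(s_5, k_5) = 0x39E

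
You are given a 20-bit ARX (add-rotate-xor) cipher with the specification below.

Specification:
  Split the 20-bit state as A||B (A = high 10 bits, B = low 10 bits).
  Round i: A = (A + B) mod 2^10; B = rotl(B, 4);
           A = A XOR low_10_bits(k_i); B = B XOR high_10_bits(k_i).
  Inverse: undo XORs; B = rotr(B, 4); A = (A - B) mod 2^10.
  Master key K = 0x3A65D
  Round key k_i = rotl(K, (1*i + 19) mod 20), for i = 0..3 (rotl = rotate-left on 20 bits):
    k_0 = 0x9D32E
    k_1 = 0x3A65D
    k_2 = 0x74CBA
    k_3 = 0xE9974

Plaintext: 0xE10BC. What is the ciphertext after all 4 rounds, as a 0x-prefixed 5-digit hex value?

s_0 = plaintext = 0xE10BC
s_1 = Round(s_0, k_0) = 0xDB9B6
s_2 = Round(s_1, k_1) = 0xDE78F
s_3 = Round(s_2, k_2) = 0xEC92D
s_4 = Round(s_3, k_3) = 0x6AD72

0x6AD72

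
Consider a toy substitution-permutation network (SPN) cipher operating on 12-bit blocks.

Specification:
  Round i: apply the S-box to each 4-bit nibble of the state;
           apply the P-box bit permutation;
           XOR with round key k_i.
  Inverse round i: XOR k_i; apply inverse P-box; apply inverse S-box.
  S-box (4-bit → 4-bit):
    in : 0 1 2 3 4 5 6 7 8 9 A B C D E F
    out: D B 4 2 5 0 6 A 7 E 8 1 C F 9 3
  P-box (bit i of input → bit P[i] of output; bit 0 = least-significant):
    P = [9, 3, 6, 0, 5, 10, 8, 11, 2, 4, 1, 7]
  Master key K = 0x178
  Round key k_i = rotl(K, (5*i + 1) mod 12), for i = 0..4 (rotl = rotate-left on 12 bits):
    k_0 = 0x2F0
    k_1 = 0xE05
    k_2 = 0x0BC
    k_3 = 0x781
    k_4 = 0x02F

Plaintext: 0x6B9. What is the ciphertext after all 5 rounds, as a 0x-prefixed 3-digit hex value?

s_0 = plaintext = 0x6B9
s_1 = Round(s_0, k_0) = 0x28B
s_2 = Round(s_1, k_1) = 0x927
s_3 = Round(s_2, k_2) = 0x127
s_4 = Round(s_3, k_3) = 0x61C
s_5 = Round(s_4, k_4) = 0xC5C

0xC5C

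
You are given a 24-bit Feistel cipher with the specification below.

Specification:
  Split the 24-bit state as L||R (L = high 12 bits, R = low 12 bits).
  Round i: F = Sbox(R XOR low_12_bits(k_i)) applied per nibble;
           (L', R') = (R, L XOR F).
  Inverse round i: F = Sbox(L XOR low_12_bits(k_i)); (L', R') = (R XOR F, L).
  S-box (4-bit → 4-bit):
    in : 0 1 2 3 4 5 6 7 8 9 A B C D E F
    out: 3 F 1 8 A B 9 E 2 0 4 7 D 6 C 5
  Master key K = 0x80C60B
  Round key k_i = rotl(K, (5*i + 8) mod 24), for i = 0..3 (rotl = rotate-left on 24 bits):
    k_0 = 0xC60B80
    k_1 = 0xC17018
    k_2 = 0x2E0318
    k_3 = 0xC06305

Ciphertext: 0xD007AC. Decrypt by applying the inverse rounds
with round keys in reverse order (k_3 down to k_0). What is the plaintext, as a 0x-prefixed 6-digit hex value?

s_0 = ciphertext = 0xD007AC
s_1 = InvRound(s_0, k_3) = 0xB97D00
s_2 = InvRound(s_1, k_2) = 0xF25B97
s_3 = InvRound(s_2, k_1) = 0xE11F25
s_4 = InvRound(s_3, k_0) = 0x42AE11

0x42AE11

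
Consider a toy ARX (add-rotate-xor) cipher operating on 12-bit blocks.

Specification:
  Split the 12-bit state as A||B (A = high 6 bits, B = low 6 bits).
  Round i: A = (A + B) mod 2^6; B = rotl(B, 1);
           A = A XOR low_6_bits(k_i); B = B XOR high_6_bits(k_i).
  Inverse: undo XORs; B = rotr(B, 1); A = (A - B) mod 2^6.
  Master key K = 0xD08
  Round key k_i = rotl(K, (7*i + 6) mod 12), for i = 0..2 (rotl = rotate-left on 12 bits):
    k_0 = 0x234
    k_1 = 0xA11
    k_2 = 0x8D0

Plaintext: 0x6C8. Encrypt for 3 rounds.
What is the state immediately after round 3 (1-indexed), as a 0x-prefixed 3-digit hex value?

s_0 = plaintext = 0x6C8
s_1 = Round(s_0, k_0) = 0x5D8
s_2 = Round(s_1, k_1) = 0xF98
s_3 = Round(s_2, k_2) = 0x193

0x193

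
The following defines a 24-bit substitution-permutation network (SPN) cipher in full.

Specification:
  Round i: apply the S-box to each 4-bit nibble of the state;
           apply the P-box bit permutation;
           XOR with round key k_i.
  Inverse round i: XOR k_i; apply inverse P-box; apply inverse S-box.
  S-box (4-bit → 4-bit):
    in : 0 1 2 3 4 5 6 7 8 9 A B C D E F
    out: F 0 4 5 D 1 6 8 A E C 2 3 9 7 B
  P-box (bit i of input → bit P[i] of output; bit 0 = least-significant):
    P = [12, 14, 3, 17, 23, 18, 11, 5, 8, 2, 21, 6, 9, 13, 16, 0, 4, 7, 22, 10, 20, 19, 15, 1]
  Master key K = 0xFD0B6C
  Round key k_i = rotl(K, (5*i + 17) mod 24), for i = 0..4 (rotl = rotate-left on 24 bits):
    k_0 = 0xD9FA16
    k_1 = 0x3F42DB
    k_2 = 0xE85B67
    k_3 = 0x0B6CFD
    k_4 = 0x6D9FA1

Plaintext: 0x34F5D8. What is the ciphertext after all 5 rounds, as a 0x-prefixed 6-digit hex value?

0x2BF7DE

s_0 = plaintext = 0x34F5D8
s_1 = Round(s_0, k_0) = 0x0B1D27
s_2 = Round(s_1, k_1) = 0x25CB19
s_3 = Round(s_2, k_2) = 0xEAB97B
s_4 = Round(s_3, k_3) = 0x738899
s_5 = Round(s_4, k_4) = 0x2BF7DE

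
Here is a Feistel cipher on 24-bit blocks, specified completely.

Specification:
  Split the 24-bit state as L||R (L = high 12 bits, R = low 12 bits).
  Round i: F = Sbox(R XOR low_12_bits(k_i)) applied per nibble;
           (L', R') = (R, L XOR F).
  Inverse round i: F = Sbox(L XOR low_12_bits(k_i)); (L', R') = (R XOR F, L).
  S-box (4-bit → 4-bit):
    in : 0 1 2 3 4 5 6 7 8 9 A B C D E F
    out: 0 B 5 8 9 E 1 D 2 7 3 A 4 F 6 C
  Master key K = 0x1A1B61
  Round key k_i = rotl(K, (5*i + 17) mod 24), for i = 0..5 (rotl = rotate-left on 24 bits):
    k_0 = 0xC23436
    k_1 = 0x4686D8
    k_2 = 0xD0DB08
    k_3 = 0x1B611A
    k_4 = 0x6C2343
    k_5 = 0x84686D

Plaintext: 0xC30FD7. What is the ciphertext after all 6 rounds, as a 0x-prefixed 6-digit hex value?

0xCE40FC

s_0 = plaintext = 0xC30FD7
s_1 = Round(s_0, k_0) = 0xFD765B
s_2 = Round(s_1, k_1) = 0x65BFFF
s_3 = Round(s_2, k_2) = 0xFFFF96
s_4 = Round(s_3, k_3) = 0xF969DB
s_5 = Round(s_4, k_4) = 0x9DBCE4
s_6 = Round(s_5, k_5) = 0xCE40FC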